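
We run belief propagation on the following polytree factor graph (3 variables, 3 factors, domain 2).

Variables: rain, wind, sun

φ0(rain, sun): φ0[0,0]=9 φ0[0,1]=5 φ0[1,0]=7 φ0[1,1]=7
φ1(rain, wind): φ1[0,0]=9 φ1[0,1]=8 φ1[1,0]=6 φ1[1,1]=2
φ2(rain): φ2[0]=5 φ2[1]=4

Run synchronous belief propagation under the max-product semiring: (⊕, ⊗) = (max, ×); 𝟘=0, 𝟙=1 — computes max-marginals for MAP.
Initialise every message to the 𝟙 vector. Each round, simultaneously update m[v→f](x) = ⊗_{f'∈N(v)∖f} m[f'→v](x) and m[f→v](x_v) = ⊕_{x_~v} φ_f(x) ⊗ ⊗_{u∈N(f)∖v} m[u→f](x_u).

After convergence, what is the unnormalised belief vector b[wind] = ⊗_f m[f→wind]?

b[wind] = [405, 360]

init: all messages = 𝟙 over 2 values
r1 m[φ0→rain] = [9, 7]
r1 m[φ0→sun] = [9, 7]
r1 m[φ1→rain] = [9, 6]
r1 m[φ1→wind] = [9, 8]
r1 m[φ2→rain] = [5, 4]
r1 m[rain→φ0] = [1, 1]
r1 m[rain→φ1] = [1, 1]
r1 m[rain→φ2] = [1, 1]
r1 m[wind→φ1] = [1, 1]
r1 m[sun→φ0] = [1, 1]
r2 m[φ0→rain] = [9, 7]
r2 m[φ0→sun] = [9, 7]
r2 m[φ1→rain] = [9, 6]
r2 m[φ1→wind] = [9, 8]
r2 m[φ2→rain] = [5, 4]
r2 m[rain→φ0] = [45, 24]
r2 m[rain→φ1] = [45, 28]
r2 m[rain→φ2] = [81, 42]
r2 m[wind→φ1] = [1, 1]
r2 m[sun→φ0] = [1, 1]
r3 m[φ0→rain] = [9, 7]
r3 m[φ0→sun] = [405, 225]
r3 m[φ1→rain] = [9, 6]
r3 m[φ1→wind] = [405, 360]
r3 m[φ2→rain] = [5, 4]
r3 m[rain→φ0] = [45, 24]
r3 m[rain→φ1] = [45, 28]
r3 m[rain→φ2] = [81, 42]
r3 m[wind→φ1] = [1, 1]
r3 m[sun→φ0] = [1, 1]
r4 m[φ0→rain] = [9, 7]
r4 m[φ0→sun] = [405, 225]
r4 m[φ1→rain] = [9, 6]
r4 m[φ1→wind] = [405, 360]
r4 m[φ2→rain] = [5, 4]
r4 m[rain→φ0] = [45, 24]
r4 m[rain→φ1] = [45, 28]
r4 m[rain→φ2] = [81, 42]
r4 m[wind→φ1] = [1, 1]
r4 m[sun→φ0] = [1, 1]
fixed point reached at round 4
b[wind] = ⊗ incoming = [405, 360]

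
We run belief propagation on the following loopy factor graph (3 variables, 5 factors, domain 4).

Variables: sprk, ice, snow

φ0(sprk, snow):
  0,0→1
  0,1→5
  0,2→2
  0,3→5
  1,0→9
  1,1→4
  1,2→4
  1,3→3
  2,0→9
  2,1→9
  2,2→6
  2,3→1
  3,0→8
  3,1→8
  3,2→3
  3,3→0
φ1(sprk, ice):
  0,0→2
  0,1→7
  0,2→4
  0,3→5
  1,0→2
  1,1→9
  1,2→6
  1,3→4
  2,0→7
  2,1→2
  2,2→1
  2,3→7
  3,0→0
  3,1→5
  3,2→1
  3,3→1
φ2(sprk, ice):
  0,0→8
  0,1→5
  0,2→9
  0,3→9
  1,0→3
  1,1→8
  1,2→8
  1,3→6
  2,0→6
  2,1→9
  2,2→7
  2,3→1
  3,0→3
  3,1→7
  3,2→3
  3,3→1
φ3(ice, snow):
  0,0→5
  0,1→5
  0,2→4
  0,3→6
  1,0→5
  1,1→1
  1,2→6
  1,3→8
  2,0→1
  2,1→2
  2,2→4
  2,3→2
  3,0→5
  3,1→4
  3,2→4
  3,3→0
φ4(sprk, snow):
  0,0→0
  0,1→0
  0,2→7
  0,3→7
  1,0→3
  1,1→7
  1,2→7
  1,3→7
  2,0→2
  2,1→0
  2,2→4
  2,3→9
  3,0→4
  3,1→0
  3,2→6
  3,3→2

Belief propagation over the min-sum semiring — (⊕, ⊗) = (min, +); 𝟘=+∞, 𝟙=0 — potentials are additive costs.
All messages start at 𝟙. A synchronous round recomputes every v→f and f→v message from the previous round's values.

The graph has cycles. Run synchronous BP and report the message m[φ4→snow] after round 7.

init: all messages = 𝟙 over 4 values
r1 m[φ0→sprk] = [1, 3, 1, 0]
r1 m[φ0→snow] = [1, 4, 2, 0]
r1 m[φ1→sprk] = [2, 2, 1, 0]
r1 m[φ1→ice] = [0, 2, 1, 1]
r1 m[φ2→sprk] = [5, 3, 1, 1]
r1 m[φ2→ice] = [3, 5, 3, 1]
r1 m[φ3→ice] = [4, 1, 1, 0]
r1 m[φ3→snow] = [1, 1, 4, 0]
r1 m[φ4→sprk] = [0, 3, 0, 0]
r1 m[φ4→snow] = [0, 0, 4, 2]
r1 m[sprk→φ0] = [0, 0, 0, 0]
r1 m[sprk→φ1] = [0, 0, 0, 0]
r1 m[sprk→φ2] = [0, 0, 0, 0]
r1 m[sprk→φ4] = [0, 0, 0, 0]
r1 m[ice→φ1] = [0, 0, 0, 0]
r1 m[ice→φ2] = [0, 0, 0, 0]
r1 m[ice→φ3] = [0, 0, 0, 0]
r1 m[snow→φ0] = [0, 0, 0, 0]
r1 m[snow→φ3] = [0, 0, 0, 0]
r1 m[snow→φ4] = [0, 0, 0, 0]
r2 m[φ0→sprk] = [1, 3, 1, 0]
r2 m[φ0→snow] = [1, 4, 2, 0]
r2 m[φ1→sprk] = [2, 2, 1, 0]
r2 m[φ1→ice] = [0, 2, 1, 1]
r2 m[φ2→sprk] = [5, 3, 1, 1]
r2 m[φ2→ice] = [3, 5, 3, 1]
r2 m[φ3→ice] = [4, 1, 1, 0]
r2 m[φ3→snow] = [1, 1, 4, 0]
r2 m[φ4→sprk] = [0, 3, 0, 0]
r2 m[φ4→snow] = [0, 0, 4, 2]
r2 m[sprk→φ0] = [7, 8, 2, 1]
r2 m[sprk→φ1] = [6, 9, 2, 1]
r2 m[sprk→φ2] = [3, 8, 2, 0]
r2 m[sprk→φ4] = [8, 8, 3, 1]
r2 m[ice→φ1] = [7, 6, 4, 1]
r2 m[ice→φ2] = [4, 3, 2, 1]
r2 m[ice→φ3] = [3, 7, 4, 2]
r2 m[snow→φ0] = [1, 1, 8, 2]
r2 m[snow→φ3] = [1, 4, 6, 2]
r2 m[snow→φ4] = [2, 5, 6, 0]
r3 m[φ0→sprk] = [2, 5, 3, 2]
r3 m[φ0→snow] = [8, 9, 4, 1]
r3 m[φ1→sprk] = [6, 5, 5, 2]
r3 m[φ1→ice] = [1, 4, 2, 2]
r3 m[φ2→sprk] = [8, 7, 2, 2]
r3 m[φ2→ice] = [3, 7, 3, 1]
r3 m[φ3→ice] = [6, 5, 2, 2]
r3 m[φ3→snow] = [5, 6, 6, 2]
r3 m[φ4→sprk] = [2, 5, 4, 2]
r3 m[φ4→snow] = [5, 1, 7, 3]
r3 m[sprk→φ0] = [7, 8, 2, 1]
r3 m[sprk→φ1] = [6, 9, 2, 1]
r3 m[sprk→φ2] = [3, 8, 2, 0]
r3 m[sprk→φ4] = [8, 8, 3, 1]
r3 m[ice→φ1] = [7, 6, 4, 1]
r3 m[ice→φ2] = [4, 3, 2, 1]
r3 m[ice→φ3] = [3, 7, 4, 2]
r3 m[snow→φ0] = [1, 1, 8, 2]
r3 m[snow→φ3] = [1, 4, 6, 2]
r3 m[snow→φ4] = [2, 5, 6, 0]
r4 m[φ0→sprk] = [2, 5, 3, 2]
r4 m[φ0→snow] = [8, 9, 4, 1]
r4 m[φ1→sprk] = [6, 5, 5, 2]
r4 m[φ1→ice] = [1, 4, 2, 2]
r4 m[φ2→sprk] = [8, 7, 2, 2]
r4 m[φ2→ice] = [3, 7, 3, 1]
r4 m[φ3→ice] = [6, 5, 2, 2]
r4 m[φ3→snow] = [5, 6, 6, 2]
r4 m[φ4→sprk] = [2, 5, 4, 2]
r4 m[φ4→snow] = [5, 1, 7, 3]
r4 m[sprk→φ0] = [16, 17, 11, 6]
r4 m[sprk→φ1] = [12, 17, 9, 6]
r4 m[sprk→φ2] = [10, 15, 12, 6]
r4 m[sprk→φ4] = [16, 17, 10, 6]
r4 m[ice→φ1] = [9, 12, 5, 3]
r4 m[ice→φ2] = [7, 9, 4, 4]
r4 m[ice→φ3] = [4, 11, 5, 3]
r4 m[snow→φ0] = [10, 7, 13, 5]
r4 m[snow→φ3] = [13, 10, 11, 4]
r4 m[snow→φ4] = [13, 15, 10, 3]
r5 m[φ0→sprk] = [10, 8, 6, 5]
r5 m[φ0→snow] = [14, 14, 9, 6]
r5 m[φ1→sprk] = [8, 7, 6, 4]
r5 m[φ1→ice] = [6, 11, 7, 7]
r5 m[φ2→sprk] = [13, 10, 5, 5]
r5 m[φ2→ice] = [9, 13, 9, 7]
r5 m[φ3→ice] = [10, 11, 6, 4]
r5 m[φ3→snow] = [6, 7, 7, 3]
r5 m[φ4→sprk] = [10, 10, 12, 5]
r5 m[φ4→snow] = [10, 6, 12, 8]
r5 m[sprk→φ0] = [16, 17, 11, 6]
r5 m[sprk→φ1] = [12, 17, 9, 6]
r5 m[sprk→φ2] = [10, 15, 12, 6]
r5 m[sprk→φ4] = [16, 17, 10, 6]
r5 m[ice→φ1] = [9, 12, 5, 3]
r5 m[ice→φ2] = [7, 9, 4, 4]
r5 m[ice→φ3] = [4, 11, 5, 3]
r5 m[snow→φ0] = [10, 7, 13, 5]
r5 m[snow→φ3] = [13, 10, 11, 4]
r5 m[snow→φ4] = [13, 15, 10, 3]
r6 m[φ0→sprk] = [10, 8, 6, 5]
r6 m[φ0→snow] = [14, 14, 9, 6]
r6 m[φ1→sprk] = [8, 7, 6, 4]
r6 m[φ1→ice] = [6, 11, 7, 7]
r6 m[φ2→sprk] = [13, 10, 5, 5]
r6 m[φ2→ice] = [9, 13, 9, 7]
r6 m[φ3→ice] = [10, 11, 6, 4]
r6 m[φ3→snow] = [6, 7, 7, 3]
r6 m[φ4→sprk] = [10, 10, 12, 5]
r6 m[φ4→snow] = [10, 6, 12, 8]
r6 m[sprk→φ0] = [31, 27, 23, 14]
r6 m[sprk→φ1] = [33, 28, 23, 15]
r6 m[sprk→φ2] = [28, 25, 24, 14]
r6 m[sprk→φ4] = [31, 25, 17, 14]
r6 m[ice→φ1] = [19, 24, 15, 11]
r6 m[ice→φ2] = [16, 22, 13, 11]
r6 m[ice→φ3] = [15, 24, 16, 14]
r6 m[snow→φ0] = [16, 13, 19, 11]
r6 m[snow→φ3] = [24, 20, 21, 14]
r6 m[snow→φ4] = [20, 21, 16, 9]
r7 m[φ0→sprk] = [16, 14, 12, 11]
r7 m[φ0→snow] = [22, 22, 17, 14]
r7 m[φ1→sprk] = [16, 15, 16, 12]
r7 m[φ1→ice] = [15, 20, 16, 16]
r7 m[φ2→sprk] = [20, 17, 12, 12]
r7 m[φ2→ice] = [17, 21, 17, 15]
r7 m[φ3→ice] = [20, 21, 16, 14]
r7 m[φ3→snow] = [17, 18, 18, 14]
r7 m[φ4→sprk] = [16, 16, 18, 11]
r7 m[φ4→snow] = [18, 14, 20, 16]
r7 m[sprk→φ0] = [31, 27, 23, 14]
r7 m[sprk→φ1] = [33, 28, 23, 15]
r7 m[sprk→φ2] = [28, 25, 24, 14]
r7 m[sprk→φ4] = [31, 25, 17, 14]
r7 m[ice→φ1] = [19, 24, 15, 11]
r7 m[ice→φ2] = [16, 22, 13, 11]
r7 m[ice→φ3] = [15, 24, 16, 14]
r7 m[snow→φ0] = [16, 13, 19, 11]
r7 m[snow→φ3] = [24, 20, 21, 14]
r7 m[snow→φ4] = [20, 21, 16, 9]

message @ round 7 = [18, 14, 20, 16]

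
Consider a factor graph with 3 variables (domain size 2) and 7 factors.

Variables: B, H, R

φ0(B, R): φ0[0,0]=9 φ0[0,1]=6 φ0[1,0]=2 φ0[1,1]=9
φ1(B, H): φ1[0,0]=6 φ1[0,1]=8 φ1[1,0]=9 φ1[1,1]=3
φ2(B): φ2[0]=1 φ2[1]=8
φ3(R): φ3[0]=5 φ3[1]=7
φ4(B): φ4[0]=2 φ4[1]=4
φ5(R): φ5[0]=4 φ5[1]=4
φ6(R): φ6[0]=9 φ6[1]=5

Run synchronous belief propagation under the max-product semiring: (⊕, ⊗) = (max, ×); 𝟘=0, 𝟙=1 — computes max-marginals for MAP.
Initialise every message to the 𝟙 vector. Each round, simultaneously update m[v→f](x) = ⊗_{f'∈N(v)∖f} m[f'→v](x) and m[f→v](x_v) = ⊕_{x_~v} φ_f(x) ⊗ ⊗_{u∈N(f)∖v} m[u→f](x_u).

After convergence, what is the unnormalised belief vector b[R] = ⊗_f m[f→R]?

init: all messages = 𝟙 over 2 values
r1 m[φ0→B] = [9, 9]
r1 m[φ0→R] = [9, 9]
r1 m[φ1→B] = [8, 9]
r1 m[φ1→H] = [9, 8]
r1 m[φ2→B] = [1, 8]
r1 m[φ3→R] = [5, 7]
r1 m[φ4→B] = [2, 4]
r1 m[φ5→R] = [4, 4]
r1 m[φ6→R] = [9, 5]
r1 m[B→φ0] = [1, 1]
r1 m[B→φ1] = [1, 1]
r1 m[B→φ2] = [1, 1]
r1 m[B→φ4] = [1, 1]
r1 m[H→φ1] = [1, 1]
r1 m[R→φ0] = [1, 1]
r1 m[R→φ3] = [1, 1]
r1 m[R→φ5] = [1, 1]
r1 m[R→φ6] = [1, 1]
r2 m[φ0→B] = [9, 9]
r2 m[φ0→R] = [9, 9]
r2 m[φ1→B] = [8, 9]
r2 m[φ1→H] = [9, 8]
r2 m[φ2→B] = [1, 8]
r2 m[φ3→R] = [5, 7]
r2 m[φ4→B] = [2, 4]
r2 m[φ5→R] = [4, 4]
r2 m[φ6→R] = [9, 5]
r2 m[B→φ0] = [16, 288]
r2 m[B→φ1] = [18, 288]
r2 m[B→φ2] = [144, 324]
r2 m[B→φ4] = [72, 648]
r2 m[H→φ1] = [1, 1]
r2 m[R→φ0] = [180, 140]
r2 m[R→φ3] = [324, 180]
r2 m[R→φ5] = [405, 315]
r2 m[R→φ6] = [180, 252]
r3 m[φ0→B] = [1620, 1260]
r3 m[φ0→R] = [576, 2592]
r3 m[φ1→B] = [8, 9]
r3 m[φ1→H] = [2592, 864]
r3 m[φ2→B] = [1, 8]
r3 m[φ3→R] = [5, 7]
r3 m[φ4→B] = [2, 4]
r3 m[φ5→R] = [4, 4]
r3 m[φ6→R] = [9, 5]
r3 m[B→φ0] = [16, 288]
r3 m[B→φ1] = [18, 288]
r3 m[B→φ2] = [144, 324]
r3 m[B→φ4] = [72, 648]
r3 m[H→φ1] = [1, 1]
r3 m[R→φ0] = [180, 140]
r3 m[R→φ3] = [324, 180]
r3 m[R→φ5] = [405, 315]
r3 m[R→φ6] = [180, 252]
r4 m[φ0→B] = [1620, 1260]
r4 m[φ0→R] = [576, 2592]
r4 m[φ1→B] = [8, 9]
r4 m[φ1→H] = [2592, 864]
r4 m[φ2→B] = [1, 8]
r4 m[φ3→R] = [5, 7]
r4 m[φ4→B] = [2, 4]
r4 m[φ5→R] = [4, 4]
r4 m[φ6→R] = [9, 5]
r4 m[B→φ0] = [16, 288]
r4 m[B→φ1] = [3240, 40320]
r4 m[B→φ2] = [25920, 45360]
r4 m[B→φ4] = [12960, 90720]
r4 m[H→φ1] = [1, 1]
r4 m[R→φ0] = [180, 140]
r4 m[R→φ3] = [20736, 51840]
r4 m[R→φ5] = [25920, 90720]
r4 m[R→φ6] = [11520, 72576]
r5 m[φ0→B] = [1620, 1260]
r5 m[φ0→R] = [576, 2592]
r5 m[φ1→B] = [8, 9]
r5 m[φ1→H] = [362880, 120960]
r5 m[φ2→B] = [1, 8]
r5 m[φ3→R] = [5, 7]
r5 m[φ4→B] = [2, 4]
r5 m[φ5→R] = [4, 4]
r5 m[φ6→R] = [9, 5]
r5 m[B→φ0] = [16, 288]
r5 m[B→φ1] = [3240, 40320]
r5 m[B→φ2] = [25920, 45360]
r5 m[B→φ4] = [12960, 90720]
r5 m[H→φ1] = [1, 1]
r5 m[R→φ0] = [180, 140]
r5 m[R→φ3] = [20736, 51840]
r5 m[R→φ5] = [25920, 90720]
r5 m[R→φ6] = [11520, 72576]
r6 m[φ0→B] = [1620, 1260]
r6 m[φ0→R] = [576, 2592]
r6 m[φ1→B] = [8, 9]
r6 m[φ1→H] = [362880, 120960]
r6 m[φ2→B] = [1, 8]
r6 m[φ3→R] = [5, 7]
r6 m[φ4→B] = [2, 4]
r6 m[φ5→R] = [4, 4]
r6 m[φ6→R] = [9, 5]
r6 m[B→φ0] = [16, 288]
r6 m[B→φ1] = [3240, 40320]
r6 m[B→φ2] = [25920, 45360]
r6 m[B→φ4] = [12960, 90720]
r6 m[H→φ1] = [1, 1]
r6 m[R→φ0] = [180, 140]
r6 m[R→φ3] = [20736, 51840]
r6 m[R→φ5] = [25920, 90720]
r6 m[R→φ6] = [11520, 72576]
fixed point reached at round 6
b[R] = ⊗ incoming = [103680, 362880]

b[R] = [103680, 362880]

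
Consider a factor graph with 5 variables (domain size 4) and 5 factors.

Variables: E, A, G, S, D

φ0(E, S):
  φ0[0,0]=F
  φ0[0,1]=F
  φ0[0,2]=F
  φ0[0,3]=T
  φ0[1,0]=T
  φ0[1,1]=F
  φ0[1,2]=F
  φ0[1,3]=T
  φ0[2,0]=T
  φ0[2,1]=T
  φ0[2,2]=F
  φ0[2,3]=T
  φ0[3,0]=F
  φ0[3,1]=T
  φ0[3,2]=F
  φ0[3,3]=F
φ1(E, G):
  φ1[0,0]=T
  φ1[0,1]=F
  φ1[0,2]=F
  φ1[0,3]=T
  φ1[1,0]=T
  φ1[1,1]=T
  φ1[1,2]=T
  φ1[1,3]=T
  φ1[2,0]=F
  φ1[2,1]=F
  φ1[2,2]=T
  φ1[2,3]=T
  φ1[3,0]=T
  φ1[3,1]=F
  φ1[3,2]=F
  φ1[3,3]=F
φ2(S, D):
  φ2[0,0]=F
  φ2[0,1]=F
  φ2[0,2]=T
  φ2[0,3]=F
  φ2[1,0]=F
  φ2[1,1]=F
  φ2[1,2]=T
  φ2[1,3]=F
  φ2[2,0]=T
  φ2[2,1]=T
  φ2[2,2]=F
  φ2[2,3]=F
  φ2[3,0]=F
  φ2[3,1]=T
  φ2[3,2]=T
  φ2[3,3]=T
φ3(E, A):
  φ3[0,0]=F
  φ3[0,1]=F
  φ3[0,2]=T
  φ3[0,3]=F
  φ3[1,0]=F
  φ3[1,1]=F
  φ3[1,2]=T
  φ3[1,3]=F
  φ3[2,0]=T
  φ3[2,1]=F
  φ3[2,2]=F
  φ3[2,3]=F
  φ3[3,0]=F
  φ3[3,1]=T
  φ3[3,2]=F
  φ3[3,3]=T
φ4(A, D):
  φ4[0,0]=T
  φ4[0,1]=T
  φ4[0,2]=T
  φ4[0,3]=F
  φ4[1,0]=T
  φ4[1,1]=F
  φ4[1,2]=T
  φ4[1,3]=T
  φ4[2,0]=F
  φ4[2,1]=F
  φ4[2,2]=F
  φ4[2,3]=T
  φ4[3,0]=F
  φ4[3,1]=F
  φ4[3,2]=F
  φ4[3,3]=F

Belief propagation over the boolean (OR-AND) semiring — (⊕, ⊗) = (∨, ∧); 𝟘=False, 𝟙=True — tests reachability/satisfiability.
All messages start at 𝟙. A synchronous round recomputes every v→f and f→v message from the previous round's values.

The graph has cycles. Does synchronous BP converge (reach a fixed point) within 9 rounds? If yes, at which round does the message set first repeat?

init: all messages = 𝟙 over 4 values
r1 m[φ0→E] = [T, T, T, T]
r1 m[φ0→S] = [T, T, F, T]
r1 m[φ1→E] = [T, T, T, T]
r1 m[φ1→G] = [T, T, T, T]
r1 m[φ2→S] = [T, T, T, T]
r1 m[φ2→D] = [T, T, T, T]
r1 m[φ3→E] = [T, T, T, T]
r1 m[φ3→A] = [T, T, T, T]
r1 m[φ4→A] = [T, T, T, F]
r1 m[φ4→D] = [T, T, T, T]
r1 m[E→φ0] = [T, T, T, T]
r1 m[E→φ1] = [T, T, T, T]
r1 m[E→φ3] = [T, T, T, T]
r1 m[A→φ3] = [T, T, T, T]
r1 m[A→φ4] = [T, T, T, T]
r1 m[G→φ1] = [T, T, T, T]
r1 m[S→φ0] = [T, T, T, T]
r1 m[S→φ2] = [T, T, T, T]
r1 m[D→φ2] = [T, T, T, T]
r1 m[D→φ4] = [T, T, T, T]
r2 m[φ0→E] = [T, T, T, T]
r2 m[φ0→S] = [T, T, F, T]
r2 m[φ1→E] = [T, T, T, T]
r2 m[φ1→G] = [T, T, T, T]
r2 m[φ2→S] = [T, T, T, T]
r2 m[φ2→D] = [T, T, T, T]
r2 m[φ3→E] = [T, T, T, T]
r2 m[φ3→A] = [T, T, T, T]
r2 m[φ4→A] = [T, T, T, F]
r2 m[φ4→D] = [T, T, T, T]
r2 m[E→φ0] = [T, T, T, T]
r2 m[E→φ1] = [T, T, T, T]
r2 m[E→φ3] = [T, T, T, T]
r2 m[A→φ3] = [T, T, T, F]
r2 m[A→φ4] = [T, T, T, T]
r2 m[G→φ1] = [T, T, T, T]
r2 m[S→φ0] = [T, T, T, T]
r2 m[S→φ2] = [T, T, F, T]
r2 m[D→φ2] = [T, T, T, T]
r2 m[D→φ4] = [T, T, T, T]
r3 m[φ0→E] = [T, T, T, T]
r3 m[φ0→S] = [T, T, F, T]
r3 m[φ1→E] = [T, T, T, T]
r3 m[φ1→G] = [T, T, T, T]
r3 m[φ2→S] = [T, T, T, T]
r3 m[φ2→D] = [F, T, T, T]
r3 m[φ3→E] = [T, T, T, T]
r3 m[φ3→A] = [T, T, T, T]
r3 m[φ4→A] = [T, T, T, F]
r3 m[φ4→D] = [T, T, T, T]
r3 m[E→φ0] = [T, T, T, T]
r3 m[E→φ1] = [T, T, T, T]
r3 m[E→φ3] = [T, T, T, T]
r3 m[A→φ3] = [T, T, T, F]
r3 m[A→φ4] = [T, T, T, T]
r3 m[G→φ1] = [T, T, T, T]
r3 m[S→φ0] = [T, T, T, T]
r3 m[S→φ2] = [T, T, F, T]
r3 m[D→φ2] = [T, T, T, T]
r3 m[D→φ4] = [T, T, T, T]
r4 m[φ0→E] = [T, T, T, T]
r4 m[φ0→S] = [T, T, F, T]
r4 m[φ1→E] = [T, T, T, T]
r4 m[φ1→G] = [T, T, T, T]
r4 m[φ2→S] = [T, T, T, T]
r4 m[φ2→D] = [F, T, T, T]
r4 m[φ3→E] = [T, T, T, T]
r4 m[φ3→A] = [T, T, T, T]
r4 m[φ4→A] = [T, T, T, F]
r4 m[φ4→D] = [T, T, T, T]
r4 m[E→φ0] = [T, T, T, T]
r4 m[E→φ1] = [T, T, T, T]
r4 m[E→φ3] = [T, T, T, T]
r4 m[A→φ3] = [T, T, T, F]
r4 m[A→φ4] = [T, T, T, T]
r4 m[G→φ1] = [T, T, T, T]
r4 m[S→φ0] = [T, T, T, T]
r4 m[S→φ2] = [T, T, F, T]
r4 m[D→φ2] = [T, T, T, T]
r4 m[D→φ4] = [F, T, T, T]
r5 m[φ0→E] = [T, T, T, T]
r5 m[φ0→S] = [T, T, F, T]
r5 m[φ1→E] = [T, T, T, T]
r5 m[φ1→G] = [T, T, T, T]
r5 m[φ2→S] = [T, T, T, T]
r5 m[φ2→D] = [F, T, T, T]
r5 m[φ3→E] = [T, T, T, T]
r5 m[φ3→A] = [T, T, T, T]
r5 m[φ4→A] = [T, T, T, F]
r5 m[φ4→D] = [T, T, T, T]
r5 m[E→φ0] = [T, T, T, T]
r5 m[E→φ1] = [T, T, T, T]
r5 m[E→φ3] = [T, T, T, T]
r5 m[A→φ3] = [T, T, T, F]
r5 m[A→φ4] = [T, T, T, T]
r5 m[G→φ1] = [T, T, T, T]
r5 m[S→φ0] = [T, T, T, T]
r5 m[S→φ2] = [T, T, F, T]
r5 m[D→φ2] = [T, T, T, T]
r5 m[D→φ4] = [F, T, T, T]
fixed point reached at round 5
messages reach a fixed point at round 5

CONVERGED at round 5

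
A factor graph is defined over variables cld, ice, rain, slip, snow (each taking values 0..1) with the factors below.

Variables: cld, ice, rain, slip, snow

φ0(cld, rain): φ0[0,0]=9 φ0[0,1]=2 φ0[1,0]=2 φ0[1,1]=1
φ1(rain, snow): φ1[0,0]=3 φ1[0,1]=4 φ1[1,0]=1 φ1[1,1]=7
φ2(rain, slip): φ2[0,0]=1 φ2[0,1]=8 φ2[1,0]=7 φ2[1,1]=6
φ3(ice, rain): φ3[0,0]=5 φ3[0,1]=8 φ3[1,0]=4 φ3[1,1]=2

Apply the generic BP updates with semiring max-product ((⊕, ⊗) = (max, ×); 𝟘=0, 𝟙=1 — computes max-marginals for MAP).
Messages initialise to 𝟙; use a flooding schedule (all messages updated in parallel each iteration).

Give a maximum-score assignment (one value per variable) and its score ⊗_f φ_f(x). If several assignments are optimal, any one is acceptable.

init: all messages = 𝟙 over 2 values
r1 m[φ0→cld] = [9, 2]
r1 m[φ0→rain] = [9, 2]
r1 m[φ1→rain] = [4, 7]
r1 m[φ1→snow] = [3, 7]
r1 m[φ2→rain] = [8, 7]
r1 m[φ2→slip] = [7, 8]
r1 m[φ3→ice] = [8, 4]
r1 m[φ3→rain] = [5, 8]
r1 m[cld→φ0] = [1, 1]
r1 m[ice→φ3] = [1, 1]
r1 m[rain→φ0] = [1, 1]
r1 m[rain→φ1] = [1, 1]
r1 m[rain→φ2] = [1, 1]
r1 m[rain→φ3] = [1, 1]
r1 m[slip→φ2] = [1, 1]
r1 m[snow→φ1] = [1, 1]
r2 m[φ0→cld] = [9, 2]
r2 m[φ0→rain] = [9, 2]
r2 m[φ1→rain] = [4, 7]
r2 m[φ1→snow] = [3, 7]
r2 m[φ2→rain] = [8, 7]
r2 m[φ2→slip] = [7, 8]
r2 m[φ3→ice] = [8, 4]
r2 m[φ3→rain] = [5, 8]
r2 m[cld→φ0] = [1, 1]
r2 m[ice→φ3] = [1, 1]
r2 m[rain→φ0] = [160, 392]
r2 m[rain→φ1] = [360, 112]
r2 m[rain→φ2] = [180, 112]
r2 m[rain→φ3] = [288, 98]
r2 m[slip→φ2] = [1, 1]
r2 m[snow→φ1] = [1, 1]
r3 m[φ0→cld] = [1440, 392]
r3 m[φ0→rain] = [9, 2]
r3 m[φ1→rain] = [4, 7]
r3 m[φ1→snow] = [1080, 1440]
r3 m[φ2→rain] = [8, 7]
r3 m[φ2→slip] = [784, 1440]
r3 m[φ3→ice] = [1440, 1152]
r3 m[φ3→rain] = [5, 8]
r3 m[cld→φ0] = [1, 1]
r3 m[ice→φ3] = [1, 1]
r3 m[rain→φ0] = [160, 392]
r3 m[rain→φ1] = [360, 112]
r3 m[rain→φ2] = [180, 112]
r3 m[rain→φ3] = [288, 98]
r3 m[slip→φ2] = [1, 1]
r3 m[snow→φ1] = [1, 1]
r4 m[φ0→cld] = [1440, 392]
r4 m[φ0→rain] = [9, 2]
r4 m[φ1→rain] = [4, 7]
r4 m[φ1→snow] = [1080, 1440]
r4 m[φ2→rain] = [8, 7]
r4 m[φ2→slip] = [784, 1440]
r4 m[φ3→ice] = [1440, 1152]
r4 m[φ3→rain] = [5, 8]
r4 m[cld→φ0] = [1, 1]
r4 m[ice→φ3] = [1, 1]
r4 m[rain→φ0] = [160, 392]
r4 m[rain→φ1] = [360, 112]
r4 m[rain→φ2] = [180, 112]
r4 m[rain→φ3] = [288, 98]
r4 m[slip→φ2] = [1, 1]
r4 m[snow→φ1] = [1, 1]
fixed point reached at round 4
traceback from cld: (cld=0, ice=0, rain=0, slip=1, snow=1), score=1440

assignment: (cld=0, ice=0, rain=0, slip=1, snow=1); score = 1440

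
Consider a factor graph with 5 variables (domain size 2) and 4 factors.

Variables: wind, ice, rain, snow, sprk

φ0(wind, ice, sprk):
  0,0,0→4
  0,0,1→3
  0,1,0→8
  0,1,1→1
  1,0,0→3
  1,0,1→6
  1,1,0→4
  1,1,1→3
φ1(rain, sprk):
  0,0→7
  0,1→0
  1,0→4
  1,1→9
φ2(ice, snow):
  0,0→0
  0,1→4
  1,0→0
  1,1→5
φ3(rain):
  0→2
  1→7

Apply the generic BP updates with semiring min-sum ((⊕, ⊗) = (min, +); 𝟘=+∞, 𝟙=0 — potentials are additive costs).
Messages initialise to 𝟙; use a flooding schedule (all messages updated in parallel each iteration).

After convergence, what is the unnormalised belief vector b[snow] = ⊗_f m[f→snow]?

init: all messages = 𝟙 over 2 values
r1 m[φ0→wind] = [1, 3]
r1 m[φ0→ice] = [3, 1]
r1 m[φ0→sprk] = [3, 1]
r1 m[φ1→rain] = [0, 4]
r1 m[φ1→sprk] = [4, 0]
r1 m[φ2→ice] = [0, 0]
r1 m[φ2→snow] = [0, 4]
r1 m[φ3→rain] = [2, 7]
r1 m[wind→φ0] = [0, 0]
r1 m[ice→φ0] = [0, 0]
r1 m[ice→φ2] = [0, 0]
r1 m[rain→φ1] = [0, 0]
r1 m[rain→φ3] = [0, 0]
r1 m[snow→φ2] = [0, 0]
r1 m[sprk→φ0] = [0, 0]
r1 m[sprk→φ1] = [0, 0]
r2 m[φ0→wind] = [1, 3]
r2 m[φ0→ice] = [3, 1]
r2 m[φ0→sprk] = [3, 1]
r2 m[φ1→rain] = [0, 4]
r2 m[φ1→sprk] = [4, 0]
r2 m[φ2→ice] = [0, 0]
r2 m[φ2→snow] = [0, 4]
r2 m[φ3→rain] = [2, 7]
r2 m[wind→φ0] = [0, 0]
r2 m[ice→φ0] = [0, 0]
r2 m[ice→φ2] = [3, 1]
r2 m[rain→φ1] = [2, 7]
r2 m[rain→φ3] = [0, 4]
r2 m[snow→φ2] = [0, 0]
r2 m[sprk→φ0] = [4, 0]
r2 m[sprk→φ1] = [3, 1]
r3 m[φ0→wind] = [1, 3]
r3 m[φ0→ice] = [3, 1]
r3 m[φ0→sprk] = [3, 1]
r3 m[φ1→rain] = [1, 7]
r3 m[φ1→sprk] = [9, 2]
r3 m[φ2→ice] = [0, 0]
r3 m[φ2→snow] = [1, 6]
r3 m[φ3→rain] = [2, 7]
r3 m[wind→φ0] = [0, 0]
r3 m[ice→φ0] = [0, 0]
r3 m[ice→φ2] = [3, 1]
r3 m[rain→φ1] = [2, 7]
r3 m[rain→φ3] = [0, 4]
r3 m[snow→φ2] = [0, 0]
r3 m[sprk→φ0] = [4, 0]
r3 m[sprk→φ1] = [3, 1]
r4 m[φ0→wind] = [1, 3]
r4 m[φ0→ice] = [3, 1]
r4 m[φ0→sprk] = [3, 1]
r4 m[φ1→rain] = [1, 7]
r4 m[φ1→sprk] = [9, 2]
r4 m[φ2→ice] = [0, 0]
r4 m[φ2→snow] = [1, 6]
r4 m[φ3→rain] = [2, 7]
r4 m[wind→φ0] = [0, 0]
r4 m[ice→φ0] = [0, 0]
r4 m[ice→φ2] = [3, 1]
r4 m[rain→φ1] = [2, 7]
r4 m[rain→φ3] = [1, 7]
r4 m[snow→φ2] = [0, 0]
r4 m[sprk→φ0] = [9, 2]
r4 m[sprk→φ1] = [3, 1]
r5 m[φ0→wind] = [3, 5]
r5 m[φ0→ice] = [5, 3]
r5 m[φ0→sprk] = [3, 1]
r5 m[φ1→rain] = [1, 7]
r5 m[φ1→sprk] = [9, 2]
r5 m[φ2→ice] = [0, 0]
r5 m[φ2→snow] = [1, 6]
r5 m[φ3→rain] = [2, 7]
r5 m[wind→φ0] = [0, 0]
r5 m[ice→φ0] = [0, 0]
r5 m[ice→φ2] = [3, 1]
r5 m[rain→φ1] = [2, 7]
r5 m[rain→φ3] = [1, 7]
r5 m[snow→φ2] = [0, 0]
r5 m[sprk→φ0] = [9, 2]
r5 m[sprk→φ1] = [3, 1]
r6 m[φ0→wind] = [3, 5]
r6 m[φ0→ice] = [5, 3]
r6 m[φ0→sprk] = [3, 1]
r6 m[φ1→rain] = [1, 7]
r6 m[φ1→sprk] = [9, 2]
r6 m[φ2→ice] = [0, 0]
r6 m[φ2→snow] = [1, 6]
r6 m[φ3→rain] = [2, 7]
r6 m[wind→φ0] = [0, 0]
r6 m[ice→φ0] = [0, 0]
r6 m[ice→φ2] = [5, 3]
r6 m[rain→φ1] = [2, 7]
r6 m[rain→φ3] = [1, 7]
r6 m[snow→φ2] = [0, 0]
r6 m[sprk→φ0] = [9, 2]
r6 m[sprk→φ1] = [3, 1]
r7 m[φ0→wind] = [3, 5]
r7 m[φ0→ice] = [5, 3]
r7 m[φ0→sprk] = [3, 1]
r7 m[φ1→rain] = [1, 7]
r7 m[φ1→sprk] = [9, 2]
r7 m[φ2→ice] = [0, 0]
r7 m[φ2→snow] = [3, 8]
r7 m[φ3→rain] = [2, 7]
r7 m[wind→φ0] = [0, 0]
r7 m[ice→φ0] = [0, 0]
r7 m[ice→φ2] = [5, 3]
r7 m[rain→φ1] = [2, 7]
r7 m[rain→φ3] = [1, 7]
r7 m[snow→φ2] = [0, 0]
r7 m[sprk→φ0] = [9, 2]
r7 m[sprk→φ1] = [3, 1]
r8 m[φ0→wind] = [3, 5]
r8 m[φ0→ice] = [5, 3]
r8 m[φ0→sprk] = [3, 1]
r8 m[φ1→rain] = [1, 7]
r8 m[φ1→sprk] = [9, 2]
r8 m[φ2→ice] = [0, 0]
r8 m[φ2→snow] = [3, 8]
r8 m[φ3→rain] = [2, 7]
r8 m[wind→φ0] = [0, 0]
r8 m[ice→φ0] = [0, 0]
r8 m[ice→φ2] = [5, 3]
r8 m[rain→φ1] = [2, 7]
r8 m[rain→φ3] = [1, 7]
r8 m[snow→φ2] = [0, 0]
r8 m[sprk→φ0] = [9, 2]
r8 m[sprk→φ1] = [3, 1]
fixed point reached at round 8
b[snow] = ⊗ incoming = [3, 8]

b[snow] = [3, 8]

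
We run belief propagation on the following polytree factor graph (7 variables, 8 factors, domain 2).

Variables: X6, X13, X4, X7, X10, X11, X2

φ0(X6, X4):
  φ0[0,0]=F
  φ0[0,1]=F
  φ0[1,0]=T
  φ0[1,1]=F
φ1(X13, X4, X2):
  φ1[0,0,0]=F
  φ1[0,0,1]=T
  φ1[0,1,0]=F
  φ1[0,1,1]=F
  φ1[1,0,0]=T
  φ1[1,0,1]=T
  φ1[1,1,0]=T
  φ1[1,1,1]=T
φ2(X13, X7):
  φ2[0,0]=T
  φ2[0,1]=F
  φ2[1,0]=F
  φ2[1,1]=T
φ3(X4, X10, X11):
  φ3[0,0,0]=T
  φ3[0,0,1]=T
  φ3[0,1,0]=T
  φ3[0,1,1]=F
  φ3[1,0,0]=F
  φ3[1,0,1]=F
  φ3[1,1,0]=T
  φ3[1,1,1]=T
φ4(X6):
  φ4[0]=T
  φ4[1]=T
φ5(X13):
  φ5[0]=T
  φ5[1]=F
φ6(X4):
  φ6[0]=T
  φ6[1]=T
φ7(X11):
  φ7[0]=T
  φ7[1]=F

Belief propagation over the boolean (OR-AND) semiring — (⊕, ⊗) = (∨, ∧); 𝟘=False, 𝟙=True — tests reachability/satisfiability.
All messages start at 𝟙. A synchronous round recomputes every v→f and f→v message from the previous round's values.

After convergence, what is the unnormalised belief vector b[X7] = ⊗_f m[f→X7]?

b[X7] = [T, F]

init: all messages = 𝟙 over 2 values
r1 m[φ0→X6] = [F, T]
r1 m[φ0→X4] = [T, F]
r1 m[φ1→X13] = [T, T]
r1 m[φ1→X4] = [T, T]
r1 m[φ1→X2] = [T, T]
r1 m[φ2→X13] = [T, T]
r1 m[φ2→X7] = [T, T]
r1 m[φ3→X4] = [T, T]
r1 m[φ3→X10] = [T, T]
r1 m[φ3→X11] = [T, T]
r1 m[φ4→X6] = [T, T]
r1 m[φ5→X13] = [T, F]
r1 m[φ6→X4] = [T, T]
r1 m[φ7→X11] = [T, F]
r1 m[X6→φ0] = [T, T]
r1 m[X6→φ4] = [T, T]
r1 m[X13→φ1] = [T, T]
r1 m[X13→φ2] = [T, T]
r1 m[X13→φ5] = [T, T]
r1 m[X4→φ0] = [T, T]
r1 m[X4→φ1] = [T, T]
r1 m[X4→φ3] = [T, T]
r1 m[X4→φ6] = [T, T]
r1 m[X7→φ2] = [T, T]
r1 m[X10→φ3] = [T, T]
r1 m[X11→φ3] = [T, T]
r1 m[X11→φ7] = [T, T]
r1 m[X2→φ1] = [T, T]
r2 m[φ0→X6] = [F, T]
r2 m[φ0→X4] = [T, F]
r2 m[φ1→X13] = [T, T]
r2 m[φ1→X4] = [T, T]
r2 m[φ1→X2] = [T, T]
r2 m[φ2→X13] = [T, T]
r2 m[φ2→X7] = [T, T]
r2 m[φ3→X4] = [T, T]
r2 m[φ3→X10] = [T, T]
r2 m[φ3→X11] = [T, T]
r2 m[φ4→X6] = [T, T]
r2 m[φ5→X13] = [T, F]
r2 m[φ6→X4] = [T, T]
r2 m[φ7→X11] = [T, F]
r2 m[X6→φ0] = [T, T]
r2 m[X6→φ4] = [F, T]
r2 m[X13→φ1] = [T, F]
r2 m[X13→φ2] = [T, F]
r2 m[X13→φ5] = [T, T]
r2 m[X4→φ0] = [T, T]
r2 m[X4→φ1] = [T, F]
r2 m[X4→φ3] = [T, F]
r2 m[X4→φ6] = [T, F]
r2 m[X7→φ2] = [T, T]
r2 m[X10→φ3] = [T, T]
r2 m[X11→φ3] = [T, F]
r2 m[X11→φ7] = [T, T]
r2 m[X2→φ1] = [T, T]
r3 m[φ0→X6] = [F, T]
r3 m[φ0→X4] = [T, F]
r3 m[φ1→X13] = [T, T]
r3 m[φ1→X4] = [T, F]
r3 m[φ1→X2] = [F, T]
r3 m[φ2→X13] = [T, T]
r3 m[φ2→X7] = [T, F]
r3 m[φ3→X4] = [T, T]
r3 m[φ3→X10] = [T, T]
r3 m[φ3→X11] = [T, T]
r3 m[φ4→X6] = [T, T]
r3 m[φ5→X13] = [T, F]
r3 m[φ6→X4] = [T, T]
r3 m[φ7→X11] = [T, F]
r3 m[X6→φ0] = [T, T]
r3 m[X6→φ4] = [F, T]
r3 m[X13→φ1] = [T, F]
r3 m[X13→φ2] = [T, F]
r3 m[X13→φ5] = [T, T]
r3 m[X4→φ0] = [T, T]
r3 m[X4→φ1] = [T, F]
r3 m[X4→φ3] = [T, F]
r3 m[X4→φ6] = [T, F]
r3 m[X7→φ2] = [T, T]
r3 m[X10→φ3] = [T, T]
r3 m[X11→φ3] = [T, F]
r3 m[X11→φ7] = [T, T]
r3 m[X2→φ1] = [T, T]
r4 m[φ0→X6] = [F, T]
r4 m[φ0→X4] = [T, F]
r4 m[φ1→X13] = [T, T]
r4 m[φ1→X4] = [T, F]
r4 m[φ1→X2] = [F, T]
r4 m[φ2→X13] = [T, T]
r4 m[φ2→X7] = [T, F]
r4 m[φ3→X4] = [T, T]
r4 m[φ3→X10] = [T, T]
r4 m[φ3→X11] = [T, T]
r4 m[φ4→X6] = [T, T]
r4 m[φ5→X13] = [T, F]
r4 m[φ6→X4] = [T, T]
r4 m[φ7→X11] = [T, F]
r4 m[X6→φ0] = [T, T]
r4 m[X6→φ4] = [F, T]
r4 m[X13→φ1] = [T, F]
r4 m[X13→φ2] = [T, F]
r4 m[X13→φ5] = [T, T]
r4 m[X4→φ0] = [T, F]
r4 m[X4→φ1] = [T, F]
r4 m[X4→φ3] = [T, F]
r4 m[X4→φ6] = [T, F]
r4 m[X7→φ2] = [T, T]
r4 m[X10→φ3] = [T, T]
r4 m[X11→φ3] = [T, F]
r4 m[X11→φ7] = [T, T]
r4 m[X2→φ1] = [T, T]
r5 m[φ0→X6] = [F, T]
r5 m[φ0→X4] = [T, F]
r5 m[φ1→X13] = [T, T]
r5 m[φ1→X4] = [T, F]
r5 m[φ1→X2] = [F, T]
r5 m[φ2→X13] = [T, T]
r5 m[φ2→X7] = [T, F]
r5 m[φ3→X4] = [T, T]
r5 m[φ3→X10] = [T, T]
r5 m[φ3→X11] = [T, T]
r5 m[φ4→X6] = [T, T]
r5 m[φ5→X13] = [T, F]
r5 m[φ6→X4] = [T, T]
r5 m[φ7→X11] = [T, F]
r5 m[X6→φ0] = [T, T]
r5 m[X6→φ4] = [F, T]
r5 m[X13→φ1] = [T, F]
r5 m[X13→φ2] = [T, F]
r5 m[X13→φ5] = [T, T]
r5 m[X4→φ0] = [T, F]
r5 m[X4→φ1] = [T, F]
r5 m[X4→φ3] = [T, F]
r5 m[X4→φ6] = [T, F]
r5 m[X7→φ2] = [T, T]
r5 m[X10→φ3] = [T, T]
r5 m[X11→φ3] = [T, F]
r5 m[X11→φ7] = [T, T]
r5 m[X2→φ1] = [T, T]
fixed point reached at round 5
b[X7] = ⊗ incoming = [T, F]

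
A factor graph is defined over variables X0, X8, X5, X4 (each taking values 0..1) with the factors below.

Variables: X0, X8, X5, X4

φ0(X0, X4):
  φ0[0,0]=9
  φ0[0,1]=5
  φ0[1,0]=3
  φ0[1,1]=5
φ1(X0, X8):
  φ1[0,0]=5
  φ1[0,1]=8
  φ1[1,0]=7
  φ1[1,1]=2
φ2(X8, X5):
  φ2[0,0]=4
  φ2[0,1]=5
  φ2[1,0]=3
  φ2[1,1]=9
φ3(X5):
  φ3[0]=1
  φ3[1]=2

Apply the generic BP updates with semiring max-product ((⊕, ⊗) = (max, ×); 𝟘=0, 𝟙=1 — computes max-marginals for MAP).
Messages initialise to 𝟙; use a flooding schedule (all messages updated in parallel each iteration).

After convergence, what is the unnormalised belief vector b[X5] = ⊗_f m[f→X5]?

init: all messages = 𝟙 over 2 values
r1 m[φ0→X0] = [9, 5]
r1 m[φ0→X4] = [9, 5]
r1 m[φ1→X0] = [8, 7]
r1 m[φ1→X8] = [7, 8]
r1 m[φ2→X8] = [5, 9]
r1 m[φ2→X5] = [4, 9]
r1 m[φ3→X5] = [1, 2]
r1 m[X0→φ0] = [1, 1]
r1 m[X0→φ1] = [1, 1]
r1 m[X8→φ1] = [1, 1]
r1 m[X8→φ2] = [1, 1]
r1 m[X5→φ2] = [1, 1]
r1 m[X5→φ3] = [1, 1]
r1 m[X4→φ0] = [1, 1]
r2 m[φ0→X0] = [9, 5]
r2 m[φ0→X4] = [9, 5]
r2 m[φ1→X0] = [8, 7]
r2 m[φ1→X8] = [7, 8]
r2 m[φ2→X8] = [5, 9]
r2 m[φ2→X5] = [4, 9]
r2 m[φ3→X5] = [1, 2]
r2 m[X0→φ0] = [8, 7]
r2 m[X0→φ1] = [9, 5]
r2 m[X8→φ1] = [5, 9]
r2 m[X8→φ2] = [7, 8]
r2 m[X5→φ2] = [1, 2]
r2 m[X5→φ3] = [4, 9]
r2 m[X4→φ0] = [1, 1]
r3 m[φ0→X0] = [9, 5]
r3 m[φ0→X4] = [72, 40]
r3 m[φ1→X0] = [72, 35]
r3 m[φ1→X8] = [45, 72]
r3 m[φ2→X8] = [10, 18]
r3 m[φ2→X5] = [28, 72]
r3 m[φ3→X5] = [1, 2]
r3 m[X0→φ0] = [8, 7]
r3 m[X0→φ1] = [9, 5]
r3 m[X8→φ1] = [5, 9]
r3 m[X8→φ2] = [7, 8]
r3 m[X5→φ2] = [1, 2]
r3 m[X5→φ3] = [4, 9]
r3 m[X4→φ0] = [1, 1]
r4 m[φ0→X0] = [9, 5]
r4 m[φ0→X4] = [72, 40]
r4 m[φ1→X0] = [72, 35]
r4 m[φ1→X8] = [45, 72]
r4 m[φ2→X8] = [10, 18]
r4 m[φ2→X5] = [28, 72]
r4 m[φ3→X5] = [1, 2]
r4 m[X0→φ0] = [72, 35]
r4 m[X0→φ1] = [9, 5]
r4 m[X8→φ1] = [10, 18]
r4 m[X8→φ2] = [45, 72]
r4 m[X5→φ2] = [1, 2]
r4 m[X5→φ3] = [28, 72]
r4 m[X4→φ0] = [1, 1]
r5 m[φ0→X0] = [9, 5]
r5 m[φ0→X4] = [648, 360]
r5 m[φ1→X0] = [144, 70]
r5 m[φ1→X8] = [45, 72]
r5 m[φ2→X8] = [10, 18]
r5 m[φ2→X5] = [216, 648]
r5 m[φ3→X5] = [1, 2]
r5 m[X0→φ0] = [72, 35]
r5 m[X0→φ1] = [9, 5]
r5 m[X8→φ1] = [10, 18]
r5 m[X8→φ2] = [45, 72]
r5 m[X5→φ2] = [1, 2]
r5 m[X5→φ3] = [28, 72]
r5 m[X4→φ0] = [1, 1]
r6 m[φ0→X0] = [9, 5]
r6 m[φ0→X4] = [648, 360]
r6 m[φ1→X0] = [144, 70]
r6 m[φ1→X8] = [45, 72]
r6 m[φ2→X8] = [10, 18]
r6 m[φ2→X5] = [216, 648]
r6 m[φ3→X5] = [1, 2]
r6 m[X0→φ0] = [144, 70]
r6 m[X0→φ1] = [9, 5]
r6 m[X8→φ1] = [10, 18]
r6 m[X8→φ2] = [45, 72]
r6 m[X5→φ2] = [1, 2]
r6 m[X5→φ3] = [216, 648]
r6 m[X4→φ0] = [1, 1]
r7 m[φ0→X0] = [9, 5]
r7 m[φ0→X4] = [1296, 720]
r7 m[φ1→X0] = [144, 70]
r7 m[φ1→X8] = [45, 72]
r7 m[φ2→X8] = [10, 18]
r7 m[φ2→X5] = [216, 648]
r7 m[φ3→X5] = [1, 2]
r7 m[X0→φ0] = [144, 70]
r7 m[X0→φ1] = [9, 5]
r7 m[X8→φ1] = [10, 18]
r7 m[X8→φ2] = [45, 72]
r7 m[X5→φ2] = [1, 2]
r7 m[X5→φ3] = [216, 648]
r7 m[X4→φ0] = [1, 1]
r8 m[φ0→X0] = [9, 5]
r8 m[φ0→X4] = [1296, 720]
r8 m[φ1→X0] = [144, 70]
r8 m[φ1→X8] = [45, 72]
r8 m[φ2→X8] = [10, 18]
r8 m[φ2→X5] = [216, 648]
r8 m[φ3→X5] = [1, 2]
r8 m[X0→φ0] = [144, 70]
r8 m[X0→φ1] = [9, 5]
r8 m[X8→φ1] = [10, 18]
r8 m[X8→φ2] = [45, 72]
r8 m[X5→φ2] = [1, 2]
r8 m[X5→φ3] = [216, 648]
r8 m[X4→φ0] = [1, 1]
fixed point reached at round 8
b[X5] = ⊗ incoming = [216, 1296]

b[X5] = [216, 1296]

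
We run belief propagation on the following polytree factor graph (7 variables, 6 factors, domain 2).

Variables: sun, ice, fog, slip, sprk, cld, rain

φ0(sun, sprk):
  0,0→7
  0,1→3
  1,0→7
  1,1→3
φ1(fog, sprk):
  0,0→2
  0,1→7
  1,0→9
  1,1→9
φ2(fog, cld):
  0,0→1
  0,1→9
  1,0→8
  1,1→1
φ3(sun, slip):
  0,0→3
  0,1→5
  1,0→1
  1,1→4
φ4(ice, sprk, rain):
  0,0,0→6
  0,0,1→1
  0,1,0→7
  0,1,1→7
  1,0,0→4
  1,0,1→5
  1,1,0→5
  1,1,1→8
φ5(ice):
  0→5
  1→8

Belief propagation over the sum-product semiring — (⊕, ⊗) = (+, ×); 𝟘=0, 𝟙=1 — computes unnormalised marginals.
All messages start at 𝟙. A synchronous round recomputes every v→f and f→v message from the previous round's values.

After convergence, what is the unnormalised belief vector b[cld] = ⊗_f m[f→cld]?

init: all messages = 𝟙 over 2 values
r1 m[φ0→sun] = [10, 10]
r1 m[φ0→sprk] = [14, 6]
r1 m[φ1→fog] = [9, 18]
r1 m[φ1→sprk] = [11, 16]
r1 m[φ2→fog] = [10, 9]
r1 m[φ2→cld] = [9, 10]
r1 m[φ3→sun] = [8, 5]
r1 m[φ3→slip] = [4, 9]
r1 m[φ4→ice] = [21, 22]
r1 m[φ4→sprk] = [16, 27]
r1 m[φ4→rain] = [22, 21]
r1 m[φ5→ice] = [5, 8]
r1 m[sun→φ0] = [1, 1]
r1 m[sun→φ3] = [1, 1]
r1 m[ice→φ4] = [1, 1]
r1 m[ice→φ5] = [1, 1]
r1 m[fog→φ1] = [1, 1]
r1 m[fog→φ2] = [1, 1]
r1 m[slip→φ3] = [1, 1]
r1 m[sprk→φ0] = [1, 1]
r1 m[sprk→φ1] = [1, 1]
r1 m[sprk→φ4] = [1, 1]
r1 m[cld→φ2] = [1, 1]
r1 m[rain→φ4] = [1, 1]
r2 m[φ0→sun] = [10, 10]
r2 m[φ0→sprk] = [14, 6]
r2 m[φ1→fog] = [9, 18]
r2 m[φ1→sprk] = [11, 16]
r2 m[φ2→fog] = [10, 9]
r2 m[φ2→cld] = [9, 10]
r2 m[φ3→sun] = [8, 5]
r2 m[φ3→slip] = [4, 9]
r2 m[φ4→ice] = [21, 22]
r2 m[φ4→sprk] = [16, 27]
r2 m[φ4→rain] = [22, 21]
r2 m[φ5→ice] = [5, 8]
r2 m[sun→φ0] = [8, 5]
r2 m[sun→φ3] = [10, 10]
r2 m[ice→φ4] = [5, 8]
r2 m[ice→φ5] = [21, 22]
r2 m[fog→φ1] = [10, 9]
r2 m[fog→φ2] = [9, 18]
r2 m[slip→φ3] = [1, 1]
r2 m[sprk→φ0] = [176, 432]
r2 m[sprk→φ1] = [224, 162]
r2 m[sprk→φ4] = [154, 96]
r2 m[cld→φ2] = [1, 1]
r2 m[rain→φ4] = [1, 1]
r3 m[φ0→sun] = [2528, 2528]
r3 m[φ0→sprk] = [91, 39]
r3 m[φ1→fog] = [1582, 3474]
r3 m[φ1→sprk] = [101, 151]
r3 m[φ2→fog] = [10, 9]
r3 m[φ2→cld] = [153, 99]
r3 m[φ3→sun] = [8, 5]
r3 m[φ3→slip] = [40, 90]
r3 m[φ4→ice] = [2422, 2634]
r3 m[φ4→sprk] = [107, 174]
r3 m[φ4→rain] = [16748, 16434]
r3 m[φ5→ice] = [5, 8]
r3 m[sun→φ0] = [8, 5]
r3 m[sun→φ3] = [10, 10]
r3 m[ice→φ4] = [5, 8]
r3 m[ice→φ5] = [21, 22]
r3 m[fog→φ1] = [10, 9]
r3 m[fog→φ2] = [9, 18]
r3 m[slip→φ3] = [1, 1]
r3 m[sprk→φ0] = [176, 432]
r3 m[sprk→φ1] = [224, 162]
r3 m[sprk→φ4] = [154, 96]
r3 m[cld→φ2] = [1, 1]
r3 m[rain→φ4] = [1, 1]
r4 m[φ0→sun] = [2528, 2528]
r4 m[φ0→sprk] = [91, 39]
r4 m[φ1→fog] = [1582, 3474]
r4 m[φ1→sprk] = [101, 151]
r4 m[φ2→fog] = [10, 9]
r4 m[φ2→cld] = [153, 99]
r4 m[φ3→sun] = [8, 5]
r4 m[φ3→slip] = [40, 90]
r4 m[φ4→ice] = [2422, 2634]
r4 m[φ4→sprk] = [107, 174]
r4 m[φ4→rain] = [16748, 16434]
r4 m[φ5→ice] = [5, 8]
r4 m[sun→φ0] = [8, 5]
r4 m[sun→φ3] = [2528, 2528]
r4 m[ice→φ4] = [5, 8]
r4 m[ice→φ5] = [2422, 2634]
r4 m[fog→φ1] = [10, 9]
r4 m[fog→φ2] = [1582, 3474]
r4 m[slip→φ3] = [1, 1]
r4 m[sprk→φ0] = [10807, 26274]
r4 m[sprk→φ1] = [9737, 6786]
r4 m[sprk→φ4] = [9191, 5889]
r4 m[cld→φ2] = [1, 1]
r4 m[rain→φ4] = [1, 1]
r5 m[φ0→sun] = [154471, 154471]
r5 m[φ0→sprk] = [91, 39]
r5 m[φ1→fog] = [66976, 148707]
r5 m[φ1→sprk] = [101, 151]
r5 m[φ2→fog] = [10, 9]
r5 m[φ2→cld] = [29374, 17712]
r5 m[φ3→sun] = [8, 5]
r5 m[φ3→slip] = [10112, 22752]
r5 m[φ4→ice] = [146783, 159276]
r5 m[φ4→sprk] = [107, 174]
r5 m[φ4→rain] = [1011517, 996606]
r5 m[φ5→ice] = [5, 8]
r5 m[sun→φ0] = [8, 5]
r5 m[sun→φ3] = [2528, 2528]
r5 m[ice→φ4] = [5, 8]
r5 m[ice→φ5] = [2422, 2634]
r5 m[fog→φ1] = [10, 9]
r5 m[fog→φ2] = [1582, 3474]
r5 m[slip→φ3] = [1, 1]
r5 m[sprk→φ0] = [10807, 26274]
r5 m[sprk→φ1] = [9737, 6786]
r5 m[sprk→φ4] = [9191, 5889]
r5 m[cld→φ2] = [1, 1]
r5 m[rain→φ4] = [1, 1]
r6 m[φ0→sun] = [154471, 154471]
r6 m[φ0→sprk] = [91, 39]
r6 m[φ1→fog] = [66976, 148707]
r6 m[φ1→sprk] = [101, 151]
r6 m[φ2→fog] = [10, 9]
r6 m[φ2→cld] = [29374, 17712]
r6 m[φ3→sun] = [8, 5]
r6 m[φ3→slip] = [10112, 22752]
r6 m[φ4→ice] = [146783, 159276]
r6 m[φ4→sprk] = [107, 174]
r6 m[φ4→rain] = [1011517, 996606]
r6 m[φ5→ice] = [5, 8]
r6 m[sun→φ0] = [8, 5]
r6 m[sun→φ3] = [154471, 154471]
r6 m[ice→φ4] = [5, 8]
r6 m[ice→φ5] = [146783, 159276]
r6 m[fog→φ1] = [10, 9]
r6 m[fog→φ2] = [66976, 148707]
r6 m[slip→φ3] = [1, 1]
r6 m[sprk→φ0] = [10807, 26274]
r6 m[sprk→φ1] = [9737, 6786]
r6 m[sprk→φ4] = [9191, 5889]
r6 m[cld→φ2] = [1, 1]
r6 m[rain→φ4] = [1, 1]
r7 m[φ0→sun] = [154471, 154471]
r7 m[φ0→sprk] = [91, 39]
r7 m[φ1→fog] = [66976, 148707]
r7 m[φ1→sprk] = [101, 151]
r7 m[φ2→fog] = [10, 9]
r7 m[φ2→cld] = [1256632, 751491]
r7 m[φ3→sun] = [8, 5]
r7 m[φ3→slip] = [617884, 1390239]
r7 m[φ4→ice] = [146783, 159276]
r7 m[φ4→sprk] = [107, 174]
r7 m[φ4→rain] = [1011517, 996606]
r7 m[φ5→ice] = [5, 8]
r7 m[sun→φ0] = [8, 5]
r7 m[sun→φ3] = [154471, 154471]
r7 m[ice→φ4] = [5, 8]
r7 m[ice→φ5] = [146783, 159276]
r7 m[fog→φ1] = [10, 9]
r7 m[fog→φ2] = [66976, 148707]
r7 m[slip→φ3] = [1, 1]
r7 m[sprk→φ0] = [10807, 26274]
r7 m[sprk→φ1] = [9737, 6786]
r7 m[sprk→φ4] = [9191, 5889]
r7 m[cld→φ2] = [1, 1]
r7 m[rain→φ4] = [1, 1]
r8 m[φ0→sun] = [154471, 154471]
r8 m[φ0→sprk] = [91, 39]
r8 m[φ1→fog] = [66976, 148707]
r8 m[φ1→sprk] = [101, 151]
r8 m[φ2→fog] = [10, 9]
r8 m[φ2→cld] = [1256632, 751491]
r8 m[φ3→sun] = [8, 5]
r8 m[φ3→slip] = [617884, 1390239]
r8 m[φ4→ice] = [146783, 159276]
r8 m[φ4→sprk] = [107, 174]
r8 m[φ4→rain] = [1011517, 996606]
r8 m[φ5→ice] = [5, 8]
r8 m[sun→φ0] = [8, 5]
r8 m[sun→φ3] = [154471, 154471]
r8 m[ice→φ4] = [5, 8]
r8 m[ice→φ5] = [146783, 159276]
r8 m[fog→φ1] = [10, 9]
r8 m[fog→φ2] = [66976, 148707]
r8 m[slip→φ3] = [1, 1]
r8 m[sprk→φ0] = [10807, 26274]
r8 m[sprk→φ1] = [9737, 6786]
r8 m[sprk→φ4] = [9191, 5889]
r8 m[cld→φ2] = [1, 1]
r8 m[rain→φ4] = [1, 1]
fixed point reached at round 8
b[cld] = ⊗ incoming = [1256632, 751491]

b[cld] = [1256632, 751491]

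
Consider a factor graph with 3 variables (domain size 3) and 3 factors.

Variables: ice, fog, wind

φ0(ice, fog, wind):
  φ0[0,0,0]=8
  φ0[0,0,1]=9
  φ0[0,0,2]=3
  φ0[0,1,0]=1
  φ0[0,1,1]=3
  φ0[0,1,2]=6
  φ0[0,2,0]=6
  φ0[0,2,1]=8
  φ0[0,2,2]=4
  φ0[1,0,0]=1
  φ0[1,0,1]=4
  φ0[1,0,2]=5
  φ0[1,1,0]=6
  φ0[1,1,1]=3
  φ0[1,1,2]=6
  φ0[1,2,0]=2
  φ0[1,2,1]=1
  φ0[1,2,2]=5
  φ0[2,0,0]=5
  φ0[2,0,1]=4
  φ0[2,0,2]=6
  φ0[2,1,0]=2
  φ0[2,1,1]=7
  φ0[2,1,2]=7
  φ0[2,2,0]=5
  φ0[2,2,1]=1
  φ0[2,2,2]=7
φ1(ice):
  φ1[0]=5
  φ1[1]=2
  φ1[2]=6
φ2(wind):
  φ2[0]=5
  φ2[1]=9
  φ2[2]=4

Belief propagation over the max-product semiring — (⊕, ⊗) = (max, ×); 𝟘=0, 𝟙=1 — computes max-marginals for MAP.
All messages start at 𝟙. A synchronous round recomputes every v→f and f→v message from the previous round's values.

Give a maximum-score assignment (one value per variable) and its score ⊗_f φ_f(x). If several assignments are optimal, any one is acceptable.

assignment: (ice=0, fog=0, wind=1); score = 405

init: all messages = 𝟙 over 3 values
r1 m[φ0→ice] = [9, 6, 7]
r1 m[φ0→fog] = [9, 7, 8]
r1 m[φ0→wind] = [8, 9, 7]
r1 m[φ1→ice] = [5, 2, 6]
r1 m[φ2→wind] = [5, 9, 4]
r1 m[ice→φ0] = [1, 1, 1]
r1 m[ice→φ1] = [1, 1, 1]
r1 m[fog→φ0] = [1, 1, 1]
r1 m[wind→φ0] = [1, 1, 1]
r1 m[wind→φ2] = [1, 1, 1]
r2 m[φ0→ice] = [9, 6, 7]
r2 m[φ0→fog] = [9, 7, 8]
r2 m[φ0→wind] = [8, 9, 7]
r2 m[φ1→ice] = [5, 2, 6]
r2 m[φ2→wind] = [5, 9, 4]
r2 m[ice→φ0] = [5, 2, 6]
r2 m[ice→φ1] = [9, 6, 7]
r2 m[fog→φ0] = [1, 1, 1]
r2 m[wind→φ0] = [5, 9, 4]
r2 m[wind→φ2] = [8, 9, 7]
r3 m[φ0→ice] = [81, 36, 63]
r3 m[φ0→fog] = [405, 378, 360]
r3 m[φ0→wind] = [40, 45, 42]
r3 m[φ1→ice] = [5, 2, 6]
r3 m[φ2→wind] = [5, 9, 4]
r3 m[ice→φ0] = [5, 2, 6]
r3 m[ice→φ1] = [9, 6, 7]
r3 m[fog→φ0] = [1, 1, 1]
r3 m[wind→φ0] = [5, 9, 4]
r3 m[wind→φ2] = [8, 9, 7]
r4 m[φ0→ice] = [81, 36, 63]
r4 m[φ0→fog] = [405, 378, 360]
r4 m[φ0→wind] = [40, 45, 42]
r4 m[φ1→ice] = [5, 2, 6]
r4 m[φ2→wind] = [5, 9, 4]
r4 m[ice→φ0] = [5, 2, 6]
r4 m[ice→φ1] = [81, 36, 63]
r4 m[fog→φ0] = [1, 1, 1]
r4 m[wind→φ0] = [5, 9, 4]
r4 m[wind→φ2] = [40, 45, 42]
r5 m[φ0→ice] = [81, 36, 63]
r5 m[φ0→fog] = [405, 378, 360]
r5 m[φ0→wind] = [40, 45, 42]
r5 m[φ1→ice] = [5, 2, 6]
r5 m[φ2→wind] = [5, 9, 4]
r5 m[ice→φ0] = [5, 2, 6]
r5 m[ice→φ1] = [81, 36, 63]
r5 m[fog→φ0] = [1, 1, 1]
r5 m[wind→φ0] = [5, 9, 4]
r5 m[wind→φ2] = [40, 45, 42]
fixed point reached at round 5
traceback from ice: (ice=0, fog=0, wind=1), score=405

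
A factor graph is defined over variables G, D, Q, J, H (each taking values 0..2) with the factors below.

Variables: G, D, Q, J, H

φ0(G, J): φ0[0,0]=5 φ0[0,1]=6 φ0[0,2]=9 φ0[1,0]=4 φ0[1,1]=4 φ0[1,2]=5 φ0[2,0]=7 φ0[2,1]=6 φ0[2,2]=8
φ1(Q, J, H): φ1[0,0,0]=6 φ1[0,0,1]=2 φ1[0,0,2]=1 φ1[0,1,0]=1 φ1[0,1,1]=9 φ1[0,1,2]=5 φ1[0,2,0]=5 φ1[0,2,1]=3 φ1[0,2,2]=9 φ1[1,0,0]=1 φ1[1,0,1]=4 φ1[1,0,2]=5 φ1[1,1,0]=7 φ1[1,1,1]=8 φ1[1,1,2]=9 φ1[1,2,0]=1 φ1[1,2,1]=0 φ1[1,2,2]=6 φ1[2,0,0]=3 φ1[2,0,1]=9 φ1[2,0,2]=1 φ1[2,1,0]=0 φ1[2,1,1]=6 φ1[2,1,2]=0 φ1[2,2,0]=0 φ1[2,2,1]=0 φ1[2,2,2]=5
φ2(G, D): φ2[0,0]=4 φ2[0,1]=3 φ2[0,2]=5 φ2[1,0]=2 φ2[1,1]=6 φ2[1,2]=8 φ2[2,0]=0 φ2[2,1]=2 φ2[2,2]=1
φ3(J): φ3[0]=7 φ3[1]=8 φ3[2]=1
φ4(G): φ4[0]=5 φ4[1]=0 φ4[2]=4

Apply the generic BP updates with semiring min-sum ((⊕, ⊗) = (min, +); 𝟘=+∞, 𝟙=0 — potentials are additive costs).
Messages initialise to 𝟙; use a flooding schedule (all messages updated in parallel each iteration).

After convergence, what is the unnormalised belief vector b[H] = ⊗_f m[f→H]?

b[H] = [8, 8, 13]

init: all messages = 𝟙 over 3 values
r1 m[φ0→G] = [5, 4, 6]
r1 m[φ0→J] = [4, 4, 5]
r1 m[φ1→Q] = [1, 0, 0]
r1 m[φ1→J] = [1, 0, 0]
r1 m[φ1→H] = [0, 0, 0]
r1 m[φ2→G] = [3, 2, 0]
r1 m[φ2→D] = [0, 2, 1]
r1 m[φ3→J] = [7, 8, 1]
r1 m[φ4→G] = [5, 0, 4]
r1 m[G→φ0] = [0, 0, 0]
r1 m[G→φ2] = [0, 0, 0]
r1 m[G→φ4] = [0, 0, 0]
r1 m[D→φ2] = [0, 0, 0]
r1 m[Q→φ1] = [0, 0, 0]
r1 m[J→φ0] = [0, 0, 0]
r1 m[J→φ1] = [0, 0, 0]
r1 m[J→φ3] = [0, 0, 0]
r1 m[H→φ1] = [0, 0, 0]
r2 m[φ0→G] = [5, 4, 6]
r2 m[φ0→J] = [4, 4, 5]
r2 m[φ1→Q] = [1, 0, 0]
r2 m[φ1→J] = [1, 0, 0]
r2 m[φ1→H] = [0, 0, 0]
r2 m[φ2→G] = [3, 2, 0]
r2 m[φ2→D] = [0, 2, 1]
r2 m[φ3→J] = [7, 8, 1]
r2 m[φ4→G] = [5, 0, 4]
r2 m[G→φ0] = [8, 2, 4]
r2 m[G→φ2] = [10, 4, 10]
r2 m[G→φ4] = [8, 6, 6]
r2 m[D→φ2] = [0, 0, 0]
r2 m[Q→φ1] = [0, 0, 0]
r2 m[J→φ0] = [8, 8, 1]
r2 m[J→φ1] = [11, 12, 6]
r2 m[J→φ3] = [5, 4, 5]
r2 m[H→φ1] = [0, 0, 0]
r3 m[φ0→G] = [10, 6, 9]
r3 m[φ0→J] = [6, 6, 7]
r3 m[φ1→Q] = [9, 6, 6]
r3 m[φ1→J] = [1, 0, 0]
r3 m[φ1→H] = [6, 6, 11]
r3 m[φ2→G] = [3, 2, 0]
r3 m[φ2→D] = [6, 10, 11]
r3 m[φ3→J] = [7, 8, 1]
r3 m[φ4→G] = [5, 0, 4]
r3 m[G→φ0] = [8, 2, 4]
r3 m[G→φ2] = [10, 4, 10]
r3 m[G→φ4] = [8, 6, 6]
r3 m[D→φ2] = [0, 0, 0]
r3 m[Q→φ1] = [0, 0, 0]
r3 m[J→φ0] = [8, 8, 1]
r3 m[J→φ1] = [11, 12, 6]
r3 m[J→φ3] = [5, 4, 5]
r3 m[H→φ1] = [0, 0, 0]
r4 m[φ0→G] = [10, 6, 9]
r4 m[φ0→J] = [6, 6, 7]
r4 m[φ1→Q] = [9, 6, 6]
r4 m[φ1→J] = [1, 0, 0]
r4 m[φ1→H] = [6, 6, 11]
r4 m[φ2→G] = [3, 2, 0]
r4 m[φ2→D] = [6, 10, 11]
r4 m[φ3→J] = [7, 8, 1]
r4 m[φ4→G] = [5, 0, 4]
r4 m[G→φ0] = [8, 2, 4]
r4 m[G→φ2] = [15, 6, 13]
r4 m[G→φ4] = [13, 8, 9]
r4 m[D→φ2] = [0, 0, 0]
r4 m[Q→φ1] = [0, 0, 0]
r4 m[J→φ0] = [8, 8, 1]
r4 m[J→φ1] = [13, 14, 8]
r4 m[J→φ3] = [7, 6, 7]
r4 m[H→φ1] = [0, 0, 0]
r5 m[φ0→G] = [10, 6, 9]
r5 m[φ0→J] = [6, 6, 7]
r5 m[φ1→Q] = [11, 8, 8]
r5 m[φ1→J] = [1, 0, 0]
r5 m[φ1→H] = [8, 8, 13]
r5 m[φ2→G] = [3, 2, 0]
r5 m[φ2→D] = [8, 12, 14]
r5 m[φ3→J] = [7, 8, 1]
r5 m[φ4→G] = [5, 0, 4]
r5 m[G→φ0] = [8, 2, 4]
r5 m[G→φ2] = [15, 6, 13]
r5 m[G→φ4] = [13, 8, 9]
r5 m[D→φ2] = [0, 0, 0]
r5 m[Q→φ1] = [0, 0, 0]
r5 m[J→φ0] = [8, 8, 1]
r5 m[J→φ1] = [13, 14, 8]
r5 m[J→φ3] = [7, 6, 7]
r5 m[H→φ1] = [0, 0, 0]
r6 m[φ0→G] = [10, 6, 9]
r6 m[φ0→J] = [6, 6, 7]
r6 m[φ1→Q] = [11, 8, 8]
r6 m[φ1→J] = [1, 0, 0]
r6 m[φ1→H] = [8, 8, 13]
r6 m[φ2→G] = [3, 2, 0]
r6 m[φ2→D] = [8, 12, 14]
r6 m[φ3→J] = [7, 8, 1]
r6 m[φ4→G] = [5, 0, 4]
r6 m[G→φ0] = [8, 2, 4]
r6 m[G→φ2] = [15, 6, 13]
r6 m[G→φ4] = [13, 8, 9]
r6 m[D→φ2] = [0, 0, 0]
r6 m[Q→φ1] = [0, 0, 0]
r6 m[J→φ0] = [8, 8, 1]
r6 m[J→φ1] = [13, 14, 8]
r6 m[J→φ3] = [7, 6, 7]
r6 m[H→φ1] = [0, 0, 0]
fixed point reached at round 6
b[H] = ⊗ incoming = [8, 8, 13]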